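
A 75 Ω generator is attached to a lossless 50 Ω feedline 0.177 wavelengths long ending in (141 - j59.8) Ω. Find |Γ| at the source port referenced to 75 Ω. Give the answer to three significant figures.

|Γ| ≈ 0.656

βl = 2π × 0.177 = 63.7°
tan(βl) = 2.03
Z_in = Z_0·(Z_L + jZ_0·tanβl)/(Z_0 + jZ_L·tanβl) = 16.2 − j15 Ω
Γ_s = (Z_in − Z_s)/(Z_in + Z_s) = (-58.8 − j15)/(91.2 − j15), |Γ_s| = 0.656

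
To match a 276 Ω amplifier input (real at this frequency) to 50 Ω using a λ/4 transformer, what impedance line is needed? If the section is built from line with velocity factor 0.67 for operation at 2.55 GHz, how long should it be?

Z_qwt ≈ 117 Ω; length ≈ 1.97 cm

Z_qwt = √(Z_0·R_L) = √(50 × 276) = √13800
λ = 0.67·c/f = 0.0788 m, so l = λ/4 = 0.0197 m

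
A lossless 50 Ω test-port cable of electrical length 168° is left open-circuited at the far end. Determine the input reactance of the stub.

tan(βl) = -0.213
For an open-circuited stub, Z_in = −jZ_0·cot(βl) = −jZ_0/tan(βl)

X_in ≈ 235 Ω (inductive)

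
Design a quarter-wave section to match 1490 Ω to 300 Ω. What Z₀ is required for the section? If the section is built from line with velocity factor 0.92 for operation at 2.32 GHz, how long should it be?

Z_qwt ≈ 669 Ω; length ≈ 2.97 cm

Z_qwt = √(Z_0·R_L) = √(300 × 1490) = √447000
λ = 0.92·c/f = 0.119 m, so l = λ/4 = 0.0297 m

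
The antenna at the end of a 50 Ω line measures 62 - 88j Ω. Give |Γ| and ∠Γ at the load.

Γ ≈ 0.624 ∠ -44.1°

Γ = (Z_L − Z_0)/(Z_L + Z_0) = (12 − j88)/(112 − j88)
|Γ| = 88.8/142 = 0.624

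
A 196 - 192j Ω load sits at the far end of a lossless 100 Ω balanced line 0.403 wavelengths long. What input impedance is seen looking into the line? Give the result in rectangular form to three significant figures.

βl = 2π × 0.403 = 145°
tan(βl) = tan(145°) = -0.698
Z_in = Z_0·(Z_L + jZ_0·tanβl)/(Z_0 + jZ_L·tanβl)
     = 100·(196 − j262)/(-34 − j137)

Z_in ≈ 147 + j180 Ω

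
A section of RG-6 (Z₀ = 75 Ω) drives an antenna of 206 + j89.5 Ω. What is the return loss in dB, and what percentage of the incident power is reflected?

RL ≈ 5.38 dB; 28.9% of incident power reflected

Γ = (131 + j89.5)/(281 + j89.5), |Γ| = 0.538
RL = −20·log₁₀(0.538) = 5.38 dB
P_refl/P_inc = |Γ|² = 0.289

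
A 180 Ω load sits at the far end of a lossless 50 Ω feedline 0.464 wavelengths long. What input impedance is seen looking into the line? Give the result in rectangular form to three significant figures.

Z_in ≈ 112 + j81.6 Ω

βl = 2π × 0.464 = 167°
tan(βl) = tan(167°) = -0.23
Z_in = Z_0·(Z_L + jZ_0·tanβl)/(Z_0 + jZ_L·tanβl)
     = 50·(180 − j11.5)/(50 − j41.4)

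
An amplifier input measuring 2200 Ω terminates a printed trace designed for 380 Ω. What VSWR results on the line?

VSWR ≈ 5.79

Γ = (2200 − 380)/(2200 + 380) = 0.705
VSWR = (1 + 0.705)/(1 − 0.705)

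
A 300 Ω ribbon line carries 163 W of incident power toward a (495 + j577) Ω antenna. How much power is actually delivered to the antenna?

P_delivered ≈ 100 W

|Γ| = |(195 + j577)/(795 + j577)| = 0.62
|Γ|² = 0.384
P_refl = |Γ|²·P_inc = 62.7 W, P_del = (1 − |Γ|²)·P_inc = 100 W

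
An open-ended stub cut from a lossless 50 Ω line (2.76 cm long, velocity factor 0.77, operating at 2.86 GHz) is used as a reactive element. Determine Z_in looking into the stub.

Z_in ≈ +j32.5 Ω

λ = v/f = 0.77·c / 2.86 GHz = 0.0808 m
βl = 2π·l/λ = 2π × 0.342 = 123°
tan(βl) = -1.54
For an open-ended stub, Z_in = −jZ_0·cot(βl) = −jZ_0/tan(βl)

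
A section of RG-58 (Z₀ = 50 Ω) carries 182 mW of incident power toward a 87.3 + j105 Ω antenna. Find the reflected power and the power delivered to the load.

P_reflected ≈ 75.6 mW; P_delivered ≈ 106 mW

|Γ| = |(37.3 + j105)/(137.3 + j105)| = 0.645
|Γ|² = 0.416
P_refl = |Γ|²·P_inc = 75.6 mW, P_del = (1 − |Γ|²)·P_inc = 106 mW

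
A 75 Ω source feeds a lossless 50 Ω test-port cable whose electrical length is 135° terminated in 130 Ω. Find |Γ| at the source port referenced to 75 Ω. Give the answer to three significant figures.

|Γ| ≈ 0.485

tan(βl) = -1
Z_in = Z_0·(Z_L + jZ_0·tanβl)/(Z_0 + jZ_L·tanβl) = 33.5 + j37.1 Ω
Γ_s = (Z_in − Z_s)/(Z_in + Z_s) = (-41.5 + j37.1)/(109 + j37.1), |Γ_s| = 0.485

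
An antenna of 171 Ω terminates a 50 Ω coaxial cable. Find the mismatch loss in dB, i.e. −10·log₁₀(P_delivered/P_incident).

mismatch loss ≈ 1.55 dB

Γ = (171 − 50)/(171 + 50) = 0.548
|Γ|² = 0.3, so P_del/P_inc = 1 − |Γ|² = 0.7
ML = −10·log₁₀(1 − |Γ|²)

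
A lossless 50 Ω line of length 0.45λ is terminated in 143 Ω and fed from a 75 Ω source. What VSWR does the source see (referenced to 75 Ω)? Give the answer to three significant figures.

VSWR ≈ 2.17

βl = 2π × 0.45 = 162°
tan(βl) = -0.325
Z_in = Z_0·(Z_L + jZ_0·tanβl)/(Z_0 + jZ_L·tanβl) = 84.8 + j62.6 Ω
Γ_s = (Z_in − Z_s)/(Z_in + Z_s) = (9.84 + j62.6)/(160 + j62.6), |Γ_s| = 0.369
VSWR = (1 + |Γ_s|)/(1 − |Γ_s|)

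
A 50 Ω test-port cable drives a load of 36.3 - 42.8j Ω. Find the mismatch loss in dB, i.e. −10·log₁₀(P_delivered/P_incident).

mismatch loss ≈ 1.07 dB

Γ = (-13.7 − j42.8)/(86.3 − j42.8), |Γ| = 0.467
|Γ|² = 0.218, so P_del/P_inc = 1 − |Γ|² = 0.782
ML = −10·log₁₀(1 − |Γ|²)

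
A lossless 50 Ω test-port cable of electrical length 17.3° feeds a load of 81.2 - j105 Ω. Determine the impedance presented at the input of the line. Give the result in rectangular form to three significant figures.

tan(βl) = tan(17.3°) = 0.311
Z_in = Z_0·(Z_L + jZ_0·tanβl)/(Z_0 + jZ_L·tanβl)
     = 50·(81.2 − j89.4)/(82.7 + j25.3)

Z_in ≈ 29.8 − j63.2 Ω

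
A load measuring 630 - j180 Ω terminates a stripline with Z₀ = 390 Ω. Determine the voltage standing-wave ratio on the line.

VSWR ≈ 1.82

Γ = (Z_L − Z_0)/(Z_L + Z_0) = (240 − j180)/(1020 − j180)
|Γ| = 300/1040 = 0.29
VSWR = (1 + |Γ|)/(1 − |Γ|) = 1.29/0.71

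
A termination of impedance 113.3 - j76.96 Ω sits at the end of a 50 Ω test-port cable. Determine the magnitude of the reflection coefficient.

|Γ| ≈ 0.552

Γ = (Z_L − Z_0)/(Z_L + Z_0) = (63.3 − j76.96)/(163.3 − j76.96)
|Γ| = 99.6/181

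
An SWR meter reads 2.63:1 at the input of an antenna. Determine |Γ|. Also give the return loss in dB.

|Γ| = (S − 1)/(S + 1) = (2.63 − 1)/(2.63 + 1) = 1.63/3.63
RL = −20·log₁₀|Γ| = −20·log₁₀(0.449)

|Γ| ≈ 0.449; return loss ≈ 6.95 dB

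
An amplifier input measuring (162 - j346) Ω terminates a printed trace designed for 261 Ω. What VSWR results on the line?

Γ = (Z_L − Z_0)/(Z_L + Z_0) = (-99 − j346)/(423 − j346)
|Γ| = 360/546 = 0.659
VSWR = (1 + |Γ|)/(1 − |Γ|) = 1.66/0.341

VSWR ≈ 4.86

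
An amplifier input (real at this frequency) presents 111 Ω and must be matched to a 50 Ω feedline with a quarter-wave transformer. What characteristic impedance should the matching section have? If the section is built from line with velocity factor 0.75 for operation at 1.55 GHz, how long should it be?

Z_qwt = √(Z_0·R_L) = √(50 × 111) = √5550
λ = 0.75·c/f = 0.145 m, so l = λ/4 = 0.0363 m

Z_qwt ≈ 74.5 Ω; length ≈ 3.63 cm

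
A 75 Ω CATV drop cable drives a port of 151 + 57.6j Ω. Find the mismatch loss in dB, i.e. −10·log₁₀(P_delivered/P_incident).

Γ = (76 + j57.6)/(226 + j57.6), |Γ| = 0.409
|Γ|² = 0.167, so P_del/P_inc = 1 − |Γ|² = 0.833
ML = −10·log₁₀(1 − |Γ|²)

mismatch loss ≈ 0.795 dB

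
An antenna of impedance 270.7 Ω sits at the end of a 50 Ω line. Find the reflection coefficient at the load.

Γ = (Z_L − Z_0)/(Z_L + Z_0) = (270.7 − 50)/(270.7 + 50) = 220.7/320.7

Γ = 0.688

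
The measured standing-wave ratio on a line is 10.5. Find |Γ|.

|Γ| ≈ 0.826

|Γ| = (S − 1)/(S + 1) = (10.5 − 1)/(10.5 + 1) = 9.5/11.5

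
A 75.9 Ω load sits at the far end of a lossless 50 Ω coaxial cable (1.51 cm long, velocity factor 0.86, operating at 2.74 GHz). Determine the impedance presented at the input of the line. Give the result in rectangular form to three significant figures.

Z_in ≈ 39.3 − j15.2 Ω

λ = v/f = 0.86·c / 2.74 GHz = 0.0942 m
βl = 2π·l/λ = 2π × 0.16 = 57.7°
tan(βl) = tan(57.7°) = 1.58
Z_in = Z_0·(Z_L + jZ_0·tanβl)/(Z_0 + jZ_L·tanβl)
     = 50·(75.9 + j79.2)/(50 + j120)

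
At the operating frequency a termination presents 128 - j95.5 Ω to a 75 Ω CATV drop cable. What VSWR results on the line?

VSWR ≈ 2.9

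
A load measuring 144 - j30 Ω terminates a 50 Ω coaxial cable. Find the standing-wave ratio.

Γ = (Z_L − Z_0)/(Z_L + Z_0) = (94 − j30)/(194 − j30)
|Γ| = 98.7/196 = 0.503
VSWR = (1 + |Γ|)/(1 − |Γ|) = 1.5/0.497

VSWR ≈ 3.02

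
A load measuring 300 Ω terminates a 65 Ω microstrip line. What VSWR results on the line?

Γ = (300 − 65)/(300 + 65) = 0.644
VSWR = (1 + 0.644)/(1 − 0.644)

VSWR ≈ 4.62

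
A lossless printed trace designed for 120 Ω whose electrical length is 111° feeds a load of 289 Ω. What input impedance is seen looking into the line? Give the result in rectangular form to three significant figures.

tan(βl) = tan(111°) = -2.61
Z_in = Z_0·(Z_L + jZ_0·tanβl)/(Z_0 + jZ_L·tanβl)
     = 120·(289 − j313)/(120 − j753)

Z_in ≈ 55.8 + j37.2 Ω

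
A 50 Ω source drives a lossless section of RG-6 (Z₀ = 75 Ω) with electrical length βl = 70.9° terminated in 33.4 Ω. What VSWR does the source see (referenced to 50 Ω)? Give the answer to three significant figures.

VSWR ≈ 3.19

tan(βl) = 2.89
Z_in = Z_0·(Z_L + jZ_0·tanβl)/(Z_0 + jZ_L·tanβl) = 118 + j65.4 Ω
Γ_s = (Z_in − Z_s)/(Z_in + Z_s) = (67.5 + j65.4)/(168 + j65.4), |Γ_s| = 0.523
VSWR = (1 + |Γ_s|)/(1 − |Γ_s|)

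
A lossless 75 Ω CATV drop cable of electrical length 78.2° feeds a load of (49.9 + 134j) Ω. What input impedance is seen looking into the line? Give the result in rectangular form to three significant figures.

Z_in ≈ 17.8 − j57.8 Ω

tan(βl) = tan(78.2°) = 4.79
Z_in = Z_0·(Z_L + jZ_0·tanβl)/(Z_0 + jZ_L·tanβl)
     = 75·(49.9 + j493)/(-566 + j239)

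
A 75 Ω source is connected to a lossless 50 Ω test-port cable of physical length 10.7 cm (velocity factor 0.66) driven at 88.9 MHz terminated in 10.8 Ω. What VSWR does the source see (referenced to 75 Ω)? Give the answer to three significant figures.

λ = v/f = 0.66·c / 88.9 MHz = 2.23 m
βl = 2π·l/λ = 2π × 0.048 = 17.3°
tan(βl) = 0.311
Z_in = Z_0·(Z_L + jZ_0·tanβl)/(Z_0 + jZ_L·tanβl) = 11.8 + j14.8 Ω
Γ_s = (Z_in − Z_s)/(Z_in + Z_s) = (-63.2 + j14.8)/(86.8 + j14.8), |Γ_s| = 0.737
VSWR = (1 + |Γ_s|)/(1 − |Γ_s|)

VSWR ≈ 6.61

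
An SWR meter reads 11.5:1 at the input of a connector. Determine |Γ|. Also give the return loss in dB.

|Γ| ≈ 0.84; return loss ≈ 1.51 dB

|Γ| = (S − 1)/(S + 1) = (11.5 − 1)/(11.5 + 1) = 10.5/12.5
RL = −20·log₁₀|Γ| = −20·log₁₀(0.84)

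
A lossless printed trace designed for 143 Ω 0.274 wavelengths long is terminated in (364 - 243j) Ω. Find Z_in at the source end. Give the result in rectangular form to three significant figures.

βl = 2π × 0.274 = 98.6°
tan(βl) = tan(98.6°) = -6.58
Z_in = Z_0·(Z_L + jZ_0·tanβl)/(Z_0 + jZ_L·tanβl)
     = 143·(364 − j1180)/(-1460 − j2400)

Z_in ≈ 42 + j47.2 Ω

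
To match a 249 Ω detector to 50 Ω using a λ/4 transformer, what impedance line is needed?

Z_qwt = √(Z_0·R_L) = √(50 × 249) = √12450

Z_qwt ≈ 112 Ω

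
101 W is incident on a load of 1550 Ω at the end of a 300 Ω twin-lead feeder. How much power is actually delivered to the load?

P_delivered ≈ 54.9 W

Γ = (1550 − 300)/(1550 + 300) = 0.676
|Γ|² = 0.457
P_refl = |Γ|²·P_inc = 46.1 W, P_del = (1 − |Γ|²)·P_inc = 54.9 W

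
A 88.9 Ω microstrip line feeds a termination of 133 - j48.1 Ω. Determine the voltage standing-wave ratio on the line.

VSWR ≈ 1.81

Γ = (Z_L − Z_0)/(Z_L + Z_0) = (44.1 − j48.1)/(221.9 − j48.1)
|Γ| = 65.3/227 = 0.287
VSWR = (1 + |Γ|)/(1 − |Γ|) = 1.29/0.713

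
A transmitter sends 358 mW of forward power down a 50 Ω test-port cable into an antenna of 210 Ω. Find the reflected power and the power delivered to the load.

Γ = (210 − 50)/(210 + 50) = 0.615
|Γ|² = 0.379
P_refl = |Γ|²·P_inc = 136 mW, P_del = (1 − |Γ|²)·P_inc = 222 mW

P_reflected ≈ 136 mW; P_delivered ≈ 222 mW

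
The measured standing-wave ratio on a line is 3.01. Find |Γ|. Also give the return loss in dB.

|Γ| = (S − 1)/(S + 1) = (3.01 − 1)/(3.01 + 1) = 2.01/4.01
RL = −20·log₁₀|Γ| = −20·log₁₀(0.501)

|Γ| ≈ 0.501; return loss ≈ 6 dB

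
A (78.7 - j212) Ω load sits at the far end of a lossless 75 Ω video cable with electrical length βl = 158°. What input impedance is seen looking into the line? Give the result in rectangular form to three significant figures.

tan(βl) = tan(158°) = -0.404
Z_in = Z_0·(Z_L + jZ_0·tanβl)/(Z_0 + jZ_L·tanβl)
     = 75·(78.7 − j242)/(-10.7 − j31.8)

Z_in ≈ 458 + j339 Ω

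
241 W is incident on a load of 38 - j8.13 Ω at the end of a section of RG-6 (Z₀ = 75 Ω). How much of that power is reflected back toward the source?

|Γ| = |(-37 − j8.13)/(113 − j8.13)| = 0.334
|Γ|² = 0.112
P_refl = |Γ|²·P_inc = 26.9 W, P_del = (1 − |Γ|²)·P_inc = 214 W

P_reflected ≈ 26.9 W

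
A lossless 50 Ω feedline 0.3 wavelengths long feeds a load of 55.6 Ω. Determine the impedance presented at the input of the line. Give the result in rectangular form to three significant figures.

Z_in ≈ 45.8 + j2.86 Ω

βl = 2π × 0.3 = 108°
tan(βl) = tan(108°) = -3.08
Z_in = Z_0·(Z_L + jZ_0·tanβl)/(Z_0 + jZ_L·tanβl)
     = 50·(55.6 − j154)/(50 − j171)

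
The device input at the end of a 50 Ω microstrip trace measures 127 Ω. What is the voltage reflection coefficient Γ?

Γ = (Z_L − Z_0)/(Z_L + Z_0) = (127 − 50)/(127 + 50) = 77/177

Γ = 0.435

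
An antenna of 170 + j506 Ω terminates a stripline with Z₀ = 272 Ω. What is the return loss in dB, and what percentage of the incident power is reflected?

RL ≈ 2.29 dB; 59% of incident power reflected

Γ = (-102 + j506)/(442 + j506), |Γ| = 0.768
RL = −20·log₁₀(0.768) = 2.29 dB
P_refl/P_inc = |Γ|² = 0.59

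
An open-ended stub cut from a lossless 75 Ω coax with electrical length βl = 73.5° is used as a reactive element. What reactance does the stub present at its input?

tan(βl) = 3.38
For an open-ended stub, Z_in = −jZ_0·cot(βl) = −jZ_0/tan(βl)

X_in ≈ -22.2 Ω (capacitive)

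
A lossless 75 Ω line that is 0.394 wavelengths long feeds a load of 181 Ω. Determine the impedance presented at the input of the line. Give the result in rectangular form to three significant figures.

Z_in ≈ 63.7 + j61.9 Ω

βl = 2π × 0.394 = 142°
tan(βl) = tan(142°) = -0.786
Z_in = Z_0·(Z_L + jZ_0·tanβl)/(Z_0 + jZ_L·tanβl)
     = 75·(181 − j58.9)/(75 − j142)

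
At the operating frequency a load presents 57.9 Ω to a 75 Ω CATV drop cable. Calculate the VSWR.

Γ = (57.9 − 75)/(57.9 + 75) = -0.129
VSWR = (1 + 0.129)/(1 − 0.129)

VSWR ≈ 1.3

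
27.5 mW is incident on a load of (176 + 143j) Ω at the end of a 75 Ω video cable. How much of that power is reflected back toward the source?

|Γ| = |(101 + j143)/(251 + j143)| = 0.606
|Γ|² = 0.367
P_refl = |Γ|²·P_inc = 10.1 mW, P_del = (1 − |Γ|²)·P_inc = 17.4 mW

P_reflected ≈ 10.1 mW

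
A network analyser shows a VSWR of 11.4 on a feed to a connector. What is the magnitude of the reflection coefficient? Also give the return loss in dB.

|Γ| = (S − 1)/(S + 1) = (11.4 − 1)/(11.4 + 1) = 10.4/12.4
RL = −20·log₁₀|Γ| = −20·log₁₀(0.839)

|Γ| ≈ 0.839; return loss ≈ 1.53 dB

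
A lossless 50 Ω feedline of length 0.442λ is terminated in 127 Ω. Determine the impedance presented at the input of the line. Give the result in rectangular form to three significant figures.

Z_in ≈ 75 + j53.6 Ω

βl = 2π × 0.442 = 159°
tan(βl) = tan(159°) = -0.381
Z_in = Z_0·(Z_L + jZ_0·tanβl)/(Z_0 + jZ_L·tanβl)
     = 50·(127 − j19.1)/(50 − j48.4)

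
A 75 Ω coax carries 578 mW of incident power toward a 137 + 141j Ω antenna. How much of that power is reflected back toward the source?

P_reflected ≈ 212 mW

|Γ| = |(62 + j141)/(212 + j141)| = 0.605
|Γ|² = 0.366
P_refl = |Γ|²·P_inc = 212 mW, P_del = (1 − |Γ|²)·P_inc = 366 mW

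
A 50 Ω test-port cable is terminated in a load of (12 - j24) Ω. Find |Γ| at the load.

Γ = (Z_L − Z_0)/(Z_L + Z_0) = (-38 − j24)/(62 − j24)
|Γ| = 44.9/66.5

|Γ| ≈ 0.676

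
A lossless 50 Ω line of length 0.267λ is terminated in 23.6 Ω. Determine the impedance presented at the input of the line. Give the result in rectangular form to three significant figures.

Z_in ≈ 102 − j17.8 Ω

βl = 2π × 0.267 = 96.1°
tan(βl) = tan(96.1°) = -9.33
Z_in = Z_0·(Z_L + jZ_0·tanβl)/(Z_0 + jZ_L·tanβl)
     = 50·(23.6 − j466)/(50 − j220)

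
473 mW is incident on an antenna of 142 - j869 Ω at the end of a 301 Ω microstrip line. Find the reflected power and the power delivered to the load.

P_reflected ≈ 388 mW; P_delivered ≈ 85 mW

|Γ| = |(-159 − j869)/(443 − j869)| = 0.906
|Γ|² = 0.82
P_refl = |Γ|²·P_inc = 388 mW, P_del = (1 − |Γ|²)·P_inc = 85 mW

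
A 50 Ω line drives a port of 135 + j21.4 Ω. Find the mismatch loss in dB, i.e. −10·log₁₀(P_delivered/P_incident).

mismatch loss ≈ 1.09 dB

Γ = (85 + j21.4)/(185 + j21.4), |Γ| = 0.471
|Γ|² = 0.222, so P_del/P_inc = 1 − |Γ|² = 0.778
ML = −10·log₁₀(1 − |Γ|²)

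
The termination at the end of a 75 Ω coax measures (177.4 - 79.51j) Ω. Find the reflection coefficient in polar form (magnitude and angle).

Γ = (Z_L − Z_0)/(Z_L + Z_0) = (102.4 − j79.51)/(252.4 − j79.51)
|Γ| = 130/265 = 0.49

Γ ≈ 0.49 ∠ -20.3°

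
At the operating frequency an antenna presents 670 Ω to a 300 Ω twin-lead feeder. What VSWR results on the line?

VSWR ≈ 2.23

For a purely resistive load, VSWR = R_L/Z_0 or Z_0/R_L (whichever > 1) = 670/300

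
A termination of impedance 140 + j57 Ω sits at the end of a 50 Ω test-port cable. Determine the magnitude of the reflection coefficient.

|Γ| ≈ 0.537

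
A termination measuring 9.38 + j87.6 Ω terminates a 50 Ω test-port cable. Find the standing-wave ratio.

VSWR ≈ 21.8

Γ = (Z_L − Z_0)/(Z_L + Z_0) = (-40.62 + j87.6)/(59.38 + j87.6)
|Γ| = 96.6/106 = 0.912
VSWR = (1 + |Γ|)/(1 − |Γ|) = 1.91/0.0876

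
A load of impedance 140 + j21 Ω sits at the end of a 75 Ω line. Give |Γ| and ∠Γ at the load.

Γ ≈ 0.316 ∠ 12.3°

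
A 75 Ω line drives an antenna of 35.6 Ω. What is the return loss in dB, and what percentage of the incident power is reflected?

Γ = (35.6 − 75)/(35.6 + 75) = -0.356
RL = −20·log₁₀(0.356) = 8.97 dB
P_refl/P_inc = |Γ|² = 0.127

RL ≈ 8.97 dB; 12.7% of incident power reflected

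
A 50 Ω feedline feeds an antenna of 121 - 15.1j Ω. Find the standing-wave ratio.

Γ = (Z_L − Z_0)/(Z_L + Z_0) = (71 − j15.1)/(171 − j15.1)
|Γ| = 72.6/172 = 0.423
VSWR = (1 + |Γ|)/(1 − |Γ|) = 1.42/0.577

VSWR ≈ 2.47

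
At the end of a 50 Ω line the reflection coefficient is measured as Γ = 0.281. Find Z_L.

Z_L = Z_0·(1 + Γ)/(1 − Γ) = 50·(1.28)/(0.719)

Z_L ≈ 89.1 Ω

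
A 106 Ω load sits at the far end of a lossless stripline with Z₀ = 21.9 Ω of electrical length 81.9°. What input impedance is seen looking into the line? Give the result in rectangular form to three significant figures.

Z_in ≈ 4.61 − j2.98 Ω

tan(βl) = tan(81.9°) = 7.03
Z_in = Z_0·(Z_L + jZ_0·tanβl)/(Z_0 + jZ_L·tanβl)
     = 21.9·(106 + j154)/(21.9 + j745)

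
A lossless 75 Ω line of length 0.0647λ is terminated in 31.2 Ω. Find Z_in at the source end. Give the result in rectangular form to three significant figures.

Z_in ≈ 35.8 + j25.9 Ω

βl = 2π × 0.0647 = 23.3°
tan(βl) = tan(23.3°) = 0.431
Z_in = Z_0·(Z_L + jZ_0·tanβl)/(Z_0 + jZ_L·tanβl)
     = 75·(31.2 + j32.3)/(75 + j13.4)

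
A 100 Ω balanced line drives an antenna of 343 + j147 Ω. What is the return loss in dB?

Γ = (243 + j147)/(443 + j147), |Γ| = 0.608
RL = −20·log₁₀|Γ| = −20·log₁₀(0.608)

RL ≈ 4.32 dB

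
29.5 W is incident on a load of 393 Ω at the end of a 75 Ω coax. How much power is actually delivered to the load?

P_delivered ≈ 15.9 W

Γ = (393 − 75)/(393 + 75) = 0.679
|Γ|² = 0.462
P_refl = |Γ|²·P_inc = 13.6 W, P_del = (1 − |Γ|²)·P_inc = 15.9 W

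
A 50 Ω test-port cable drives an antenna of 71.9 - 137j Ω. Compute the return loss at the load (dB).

RL ≈ 2.42 dB

Γ = (21.9 − j137)/(121.9 − j137), |Γ| = 0.757
RL = −20·log₁₀|Γ| = −20·log₁₀(0.757)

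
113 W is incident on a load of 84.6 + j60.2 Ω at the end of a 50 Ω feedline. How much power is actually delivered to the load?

|Γ| = |(34.6 + j60.2)/(134.6 + j60.2)| = 0.471
|Γ|² = 0.222
P_refl = |Γ|²·P_inc = 25.1 W, P_del = (1 − |Γ|²)·P_inc = 87.9 W

P_delivered ≈ 87.9 W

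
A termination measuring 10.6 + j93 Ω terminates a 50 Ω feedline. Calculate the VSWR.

VSWR ≈ 21.2

Γ = (Z_L − Z_0)/(Z_L + Z_0) = (-39.4 + j93)/(60.6 + j93)
|Γ| = 101/111 = 0.91
VSWR = (1 + |Γ|)/(1 − |Γ|) = 1.91/0.0901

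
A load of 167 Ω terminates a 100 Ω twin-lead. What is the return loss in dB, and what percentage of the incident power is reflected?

Γ = (167 − 100)/(167 + 100) = 0.251
RL = −20·log₁₀(0.251) = 12 dB
P_refl/P_inc = |Γ|² = 0.063

RL ≈ 12 dB; 6.3% of incident power reflected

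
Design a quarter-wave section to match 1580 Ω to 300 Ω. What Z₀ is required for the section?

Z_qwt ≈ 688 Ω

Z_qwt = √(Z_0·R_L) = √(300 × 1580) = √474000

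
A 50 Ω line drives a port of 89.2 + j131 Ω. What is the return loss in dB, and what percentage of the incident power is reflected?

RL ≈ 2.91 dB; 51.2% of incident power reflected

Γ = (39.2 + j131)/(139.2 + j131), |Γ| = 0.715
RL = −20·log₁₀(0.715) = 2.91 dB
P_refl/P_inc = |Γ|² = 0.512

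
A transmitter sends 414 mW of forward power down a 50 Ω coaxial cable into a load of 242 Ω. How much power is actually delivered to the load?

P_delivered ≈ 235 mW

Γ = (242 − 50)/(242 + 50) = 0.658
|Γ|² = 0.432
P_refl = |Γ|²·P_inc = 179 mW, P_del = (1 − |Γ|²)·P_inc = 235 mW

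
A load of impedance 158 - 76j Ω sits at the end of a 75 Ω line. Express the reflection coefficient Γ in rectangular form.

Γ ≈ 0.418 − j0.19

Γ = (Z_L − Z_0)/(Z_L + Z_0) = (83 − j76)/(233 − j76)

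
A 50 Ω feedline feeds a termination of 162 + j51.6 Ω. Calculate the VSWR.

VSWR ≈ 3.6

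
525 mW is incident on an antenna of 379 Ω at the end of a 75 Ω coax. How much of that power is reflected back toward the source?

Γ = (379 − 75)/(379 + 75) = 0.67
|Γ|² = 0.448
P_refl = |Γ|²·P_inc = 235 mW, P_del = (1 − |Γ|²)·P_inc = 290 mW

P_reflected ≈ 235 mW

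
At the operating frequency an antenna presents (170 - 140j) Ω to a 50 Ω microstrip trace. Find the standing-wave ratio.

VSWR ≈ 5.83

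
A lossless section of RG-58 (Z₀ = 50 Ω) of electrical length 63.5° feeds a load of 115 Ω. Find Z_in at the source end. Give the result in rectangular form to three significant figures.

Z_in ≈ 25.9 − j19.3 Ω

tan(βl) = tan(63.5°) = 2.01
Z_in = Z_0·(Z_L + jZ_0·tanβl)/(Z_0 + jZ_L·tanβl)
     = 50·(115 + j100)/(50 + j231)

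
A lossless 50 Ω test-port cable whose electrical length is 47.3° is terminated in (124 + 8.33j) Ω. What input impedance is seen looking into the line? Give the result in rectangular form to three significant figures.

Z_in ≈ 34.2 − j35.7 Ω

tan(βl) = tan(47.3°) = 1.08
Z_in = Z_0·(Z_L + jZ_0·tanβl)/(Z_0 + jZ_L·tanβl)
     = 50·(124 + j62.5)/(41 + j134)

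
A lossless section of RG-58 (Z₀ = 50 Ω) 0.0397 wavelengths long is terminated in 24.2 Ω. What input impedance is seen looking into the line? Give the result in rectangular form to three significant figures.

Z_in ≈ 25.4 + j9.61 Ω

βl = 2π × 0.0397 = 14.3°
tan(βl) = tan(14.3°) = 0.255
Z_in = Z_0·(Z_L + jZ_0·tanβl)/(Z_0 + jZ_L·tanβl)
     = 50·(24.2 + j12.7)/(50 + j6.16)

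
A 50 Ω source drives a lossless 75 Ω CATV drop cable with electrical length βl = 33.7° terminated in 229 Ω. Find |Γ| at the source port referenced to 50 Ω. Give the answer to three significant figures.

tan(βl) = 0.667
Z_in = Z_0·(Z_L + jZ_0·tanβl)/(Z_0 + jZ_L·tanβl) = 64.3 − j80.9 Ω
Γ_s = (Z_in − Z_s)/(Z_in + Z_s) = (14.3 − j80.9)/(114 − j80.9), |Γ_s| = 0.587

|Γ| ≈ 0.587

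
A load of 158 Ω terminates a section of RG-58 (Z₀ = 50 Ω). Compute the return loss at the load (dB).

Γ = (158 − 50)/(158 + 50) = 0.519
RL = −20·log₁₀|Γ| = −20·log₁₀(0.519)

RL ≈ 5.69 dB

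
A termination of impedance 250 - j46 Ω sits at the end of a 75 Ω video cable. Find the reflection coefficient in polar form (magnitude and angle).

Γ = (Z_L − Z_0)/(Z_L + Z_0) = (175 − j46)/(325 − j46)
|Γ| = 181/328 = 0.551

Γ ≈ 0.551 ∠ -6.67°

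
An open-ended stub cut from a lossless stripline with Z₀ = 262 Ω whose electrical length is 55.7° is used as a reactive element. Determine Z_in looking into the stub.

tan(βl) = 1.47
For an open-ended stub, Z_in = −jZ_0·cot(βl) = −jZ_0/tan(βl)

Z_in ≈ −j179 Ω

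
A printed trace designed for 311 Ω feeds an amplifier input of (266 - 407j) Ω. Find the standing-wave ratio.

VSWR ≈ 3.76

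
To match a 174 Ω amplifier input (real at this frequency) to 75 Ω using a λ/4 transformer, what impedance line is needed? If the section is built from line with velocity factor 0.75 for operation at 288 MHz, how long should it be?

Z_qwt = √(Z_0·R_L) = √(75 × 174) = √13050
λ = 0.75·c/f = 0.781 m, so l = λ/4 = 0.195 m

Z_qwt ≈ 114 Ω; length ≈ 19.5 cm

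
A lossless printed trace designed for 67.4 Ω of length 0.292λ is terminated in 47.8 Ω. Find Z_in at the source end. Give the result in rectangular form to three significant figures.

Z_in ≈ 89 − j15.7 Ω

βl = 2π × 0.292 = 105°
tan(βl) = tan(105°) = -3.7
Z_in = Z_0·(Z_L + jZ_0·tanβl)/(Z_0 + jZ_L·tanβl)
     = 67.4·(47.8 − j249)/(67.4 − j177)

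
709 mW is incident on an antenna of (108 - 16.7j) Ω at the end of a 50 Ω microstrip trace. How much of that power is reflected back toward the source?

|Γ| = |(58 − j16.7)/(158 − j16.7)| = 0.38
|Γ|² = 0.144
P_refl = |Γ|²·P_inc = 102 mW, P_del = (1 − |Γ|²)·P_inc = 607 mW

P_reflected ≈ 102 mW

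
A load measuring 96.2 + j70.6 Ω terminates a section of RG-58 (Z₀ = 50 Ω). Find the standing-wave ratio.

Γ = (Z_L − Z_0)/(Z_L + Z_0) = (46.2 + j70.6)/(146.2 + j70.6)
|Γ| = 84.4/162 = 0.52
VSWR = (1 + |Γ|)/(1 − |Γ|) = 1.52/0.48

VSWR ≈ 3.16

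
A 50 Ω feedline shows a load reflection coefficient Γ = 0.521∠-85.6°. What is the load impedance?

Z_L = Z_0·(1 + Γ)/(1 − Γ) = 50·(1.04 − j0.519)/(0.96 + j0.519)

Z_L ≈ 30.6 − j43.6 Ω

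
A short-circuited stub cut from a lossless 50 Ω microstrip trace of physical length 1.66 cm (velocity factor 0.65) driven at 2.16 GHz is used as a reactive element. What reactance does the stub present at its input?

X_in ≈ 113 Ω (inductive)

λ = v/f = 0.65·c / 2.16 GHz = 0.0903 m
βl = 2π·l/λ = 2π × 0.184 = 66.2°
tan(βl) = 2.27
For a short-circuited stub, Z_in = jZ_0·tan(βl)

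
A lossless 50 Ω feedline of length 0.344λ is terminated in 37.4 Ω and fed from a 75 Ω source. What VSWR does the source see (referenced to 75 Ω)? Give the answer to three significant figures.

βl = 2π × 0.344 = 124°
tan(βl) = -1.49
Z_in = Z_0·(Z_L + jZ_0·tanβl)/(Z_0 + jZ_L·tanβl) = 53.7 − j14.6 Ω
Γ_s = (Z_in − Z_s)/(Z_in + Z_s) = (-21.3 − j14.6)/(129 − j14.6), |Γ_s| = 0.199
VSWR = (1 + |Γ_s|)/(1 − |Γ_s|)

VSWR ≈ 1.5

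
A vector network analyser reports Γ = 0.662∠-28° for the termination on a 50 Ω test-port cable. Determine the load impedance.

Z_L = Z_0·(1 + Γ)/(1 − Γ) = 50·(1.58 − j0.311)/(0.415 + j0.311)

Z_L ≈ 104 − j115 Ω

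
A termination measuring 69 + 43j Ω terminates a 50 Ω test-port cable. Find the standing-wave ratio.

Γ = (Z_L − Z_0)/(Z_L + Z_0) = (19 + j43)/(119 + j43)
|Γ| = 47/127 = 0.372
VSWR = (1 + |Γ|)/(1 − |Γ|) = 1.37/0.628

VSWR ≈ 2.18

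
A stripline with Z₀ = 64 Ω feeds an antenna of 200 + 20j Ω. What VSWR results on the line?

VSWR ≈ 3.16

Γ = (Z_L − Z_0)/(Z_L + Z_0) = (136 + j20)/(264 + j20)
|Γ| = 137/265 = 0.519
VSWR = (1 + |Γ|)/(1 − |Γ|) = 1.52/0.481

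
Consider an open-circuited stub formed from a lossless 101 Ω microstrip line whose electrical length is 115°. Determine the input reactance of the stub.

X_in ≈ 47.1 Ω (inductive)

tan(βl) = -2.14
For an open-circuited stub, Z_in = −jZ_0·cot(βl) = −jZ_0/tan(βl)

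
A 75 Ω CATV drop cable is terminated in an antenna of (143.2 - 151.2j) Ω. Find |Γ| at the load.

Γ = (Z_L − Z_0)/(Z_L + Z_0) = (68.2 − j151.2)/(218.2 − j151.2)
|Γ| = 166/265

|Γ| ≈ 0.625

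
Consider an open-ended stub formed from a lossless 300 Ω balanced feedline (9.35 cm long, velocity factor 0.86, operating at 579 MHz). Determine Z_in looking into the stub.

Z_in ≈ −j77.4 Ω

λ = v/f = 0.86·c / 579 MHz = 0.446 m
βl = 2π·l/λ = 2π × 0.21 = 75.5°
tan(βl) = 3.88
For an open-ended stub, Z_in = −jZ_0·cot(βl) = −jZ_0/tan(βl)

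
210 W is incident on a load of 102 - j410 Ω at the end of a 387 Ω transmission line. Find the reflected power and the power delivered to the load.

P_reflected ≈ 129 W; P_delivered ≈ 81.4 W

|Γ| = |(-285 − j410)/(489 − j410)| = 0.782
|Γ|² = 0.612
P_refl = |Γ|²·P_inc = 129 W, P_del = (1 − |Γ|²)·P_inc = 81.4 W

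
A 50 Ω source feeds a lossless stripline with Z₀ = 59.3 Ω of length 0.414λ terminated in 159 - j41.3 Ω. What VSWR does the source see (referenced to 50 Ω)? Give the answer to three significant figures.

VSWR ≈ 3.25

βl = 2π × 0.414 = 149°
tan(βl) = -0.6
Z_in = Z_0·(Z_L + jZ_0·tanβl)/(Z_0 + jZ_L·tanβl) = 73.9 + j72.1 Ω
Γ_s = (Z_in − Z_s)/(Z_in + Z_s) = (23.9 + j72.1)/(124 + j72.1), |Γ_s| = 0.53
VSWR = (1 + |Γ_s|)/(1 − |Γ_s|)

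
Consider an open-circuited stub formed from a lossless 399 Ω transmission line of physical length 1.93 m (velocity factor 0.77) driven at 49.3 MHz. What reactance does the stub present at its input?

X_in ≈ 646 Ω (inductive)

λ = v/f = 0.77·c / 49.3 MHz = 4.69 m
βl = 2π·l/λ = 2π × 0.412 = 148°
tan(βl) = -0.618
For an open-circuited stub, Z_in = −jZ_0·cot(βl) = −jZ_0/tan(βl)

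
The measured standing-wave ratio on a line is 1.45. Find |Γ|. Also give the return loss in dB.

|Γ| = (S − 1)/(S + 1) = (1.45 − 1)/(1.45 + 1) = 0.45/2.45
RL = −20·log₁₀|Γ| = −20·log₁₀(0.184)

|Γ| ≈ 0.184; return loss ≈ 14.7 dB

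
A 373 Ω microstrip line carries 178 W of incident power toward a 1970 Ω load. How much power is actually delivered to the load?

P_delivered ≈ 95.3 W

Γ = (1970 − 373)/(1970 + 373) = 0.682
|Γ|² = 0.465
P_refl = |Γ|²·P_inc = 82.7 W, P_del = (1 − |Γ|²)·P_inc = 95.3 W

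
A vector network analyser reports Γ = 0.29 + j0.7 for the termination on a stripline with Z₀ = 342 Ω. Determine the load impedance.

Z_L ≈ 147 + j482 Ω

Z_L = Z_0·(1 + Γ)/(1 − Γ) = 342·(1.29 + j0.7)/(0.71 − j0.7)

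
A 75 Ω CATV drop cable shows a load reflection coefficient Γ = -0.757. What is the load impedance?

Z_L ≈ 10.4 Ω

Z_L = Z_0·(1 + Γ)/(1 − Γ) = 75·(0.243)/(1.76)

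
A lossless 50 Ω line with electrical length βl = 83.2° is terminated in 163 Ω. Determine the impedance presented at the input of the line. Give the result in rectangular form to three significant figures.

Z_in ≈ 15.5 − j5.39 Ω

tan(βl) = tan(83.2°) = 8.39
Z_in = Z_0·(Z_L + jZ_0·tanβl)/(Z_0 + jZ_L·tanβl)
     = 50·(163 + j419)/(50 + j1370)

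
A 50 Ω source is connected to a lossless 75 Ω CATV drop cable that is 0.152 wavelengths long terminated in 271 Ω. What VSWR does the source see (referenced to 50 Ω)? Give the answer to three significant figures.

βl = 2π × 0.152 = 54.7°
tan(βl) = 1.41
Z_in = Z_0·(Z_L + jZ_0·tanβl)/(Z_0 + jZ_L·tanβl) = 30 − j47.2 Ω
Γ_s = (Z_in − Z_s)/(Z_in + Z_s) = (-20 − j47.2)/(80 − j47.2), |Γ_s| = 0.552
VSWR = (1 + |Γ_s|)/(1 − |Γ_s|)

VSWR ≈ 3.46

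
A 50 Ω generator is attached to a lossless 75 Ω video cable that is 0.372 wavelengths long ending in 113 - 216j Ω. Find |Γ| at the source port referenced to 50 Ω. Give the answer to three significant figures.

|Γ| ≈ 0.813

βl = 2π × 0.372 = 134°
tan(βl) = -1.04
Z_in = Z_0·(Z_L + jZ_0·tanβl)/(Z_0 + jZ_L·tanβl) = 36.6 + j119 Ω
Γ_s = (Z_in − Z_s)/(Z_in + Z_s) = (-13.4 + j119)/(86.6 + j119), |Γ_s| = 0.813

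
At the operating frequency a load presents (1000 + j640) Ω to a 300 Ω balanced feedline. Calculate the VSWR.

Γ = (Z_L − Z_0)/(Z_L + Z_0) = (700 + j640)/(1300 + j640)
|Γ| = 948/1450 = 0.655
VSWR = (1 + |Γ|)/(1 − |Γ|) = 1.65/0.345

VSWR ≈ 4.79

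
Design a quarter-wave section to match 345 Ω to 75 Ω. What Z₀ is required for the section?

Z_qwt = √(Z_0·R_L) = √(75 × 345) = √25880

Z_qwt ≈ 161 Ω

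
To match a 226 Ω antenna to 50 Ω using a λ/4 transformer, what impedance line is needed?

Z_qwt ≈ 106 Ω

Z_qwt = √(Z_0·R_L) = √(50 × 226) = √11300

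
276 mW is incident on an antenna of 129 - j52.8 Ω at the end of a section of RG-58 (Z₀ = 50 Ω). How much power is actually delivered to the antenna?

|Γ| = |(79 − j52.8)/(179 − j52.8)| = 0.509
|Γ|² = 0.259
P_refl = |Γ|²·P_inc = 71.5 mW, P_del = (1 − |Γ|²)·P_inc = 204 mW

P_delivered ≈ 204 mW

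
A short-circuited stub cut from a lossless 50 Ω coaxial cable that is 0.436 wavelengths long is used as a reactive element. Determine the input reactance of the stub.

X_in ≈ -21.3 Ω (capacitive)

βl = 2π × 0.436 = 157°
tan(βl) = -0.425
For a short-circuited stub, Z_in = jZ_0·tan(βl)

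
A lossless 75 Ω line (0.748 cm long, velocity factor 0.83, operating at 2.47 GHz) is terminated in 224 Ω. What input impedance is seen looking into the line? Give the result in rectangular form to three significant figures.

Z_in ≈ 86.1 − j91.7 Ω

λ = v/f = 0.83·c / 2.47 GHz = 0.101 m
βl = 2π·l/λ = 2π × 0.0742 = 26.7°
tan(βl) = tan(26.7°) = 0.503
Z_in = Z_0·(Z_L + jZ_0·tanβl)/(Z_0 + jZ_L·tanβl)
     = 75·(224 + j37.7)/(75 + j113)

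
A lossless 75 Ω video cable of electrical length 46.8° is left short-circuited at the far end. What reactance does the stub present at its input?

tan(βl) = 1.06
For a short-circuited stub, Z_in = jZ_0·tan(βl)

X_in ≈ 79.9 Ω (inductive)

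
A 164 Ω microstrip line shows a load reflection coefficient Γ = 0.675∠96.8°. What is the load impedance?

Z_L ≈ 55.3 + j136 Ω

Z_L = Z_0·(1 + Γ)/(1 − Γ) = 164·(0.92 + j0.67)/(1.08 − j0.67)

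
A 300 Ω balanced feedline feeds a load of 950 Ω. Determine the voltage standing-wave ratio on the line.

VSWR ≈ 3.17

Γ = (950 − 300)/(950 + 300) = 0.52
VSWR = (1 + 0.52)/(1 − 0.52)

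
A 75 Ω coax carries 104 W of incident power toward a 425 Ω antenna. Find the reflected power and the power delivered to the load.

Γ = (425 − 75)/(425 + 75) = 0.7
|Γ|² = 0.49
P_refl = |Γ|²·P_inc = 51 W, P_del = (1 − |Γ|²)·P_inc = 53 W

P_reflected ≈ 51 W; P_delivered ≈ 53 W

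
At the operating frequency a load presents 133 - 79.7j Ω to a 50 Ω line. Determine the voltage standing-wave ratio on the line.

VSWR ≈ 3.72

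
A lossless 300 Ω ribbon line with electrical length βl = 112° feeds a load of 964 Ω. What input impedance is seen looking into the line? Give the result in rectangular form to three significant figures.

tan(βl) = tan(112°) = -2.48
Z_in = Z_0·(Z_L + jZ_0·tanβl)/(Z_0 + jZ_L·tanβl)
     = 300·(964 − j743)/(300 − j2390)

Z_in ≈ 107 + j108 Ω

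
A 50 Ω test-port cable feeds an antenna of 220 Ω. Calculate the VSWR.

VSWR ≈ 4.4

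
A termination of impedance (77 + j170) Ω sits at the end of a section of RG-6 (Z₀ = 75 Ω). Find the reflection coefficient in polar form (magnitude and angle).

Γ ≈ 0.746 ∠ 41.1°

Γ = (Z_L − Z_0)/(Z_L + Z_0) = (2 + j170)/(152 + j170)
|Γ| = 170/228 = 0.746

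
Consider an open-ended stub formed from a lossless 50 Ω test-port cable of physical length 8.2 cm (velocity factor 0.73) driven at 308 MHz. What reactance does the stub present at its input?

X_in ≈ -56.5 Ω (capacitive)

λ = v/f = 0.73·c / 308 MHz = 0.711 m
βl = 2π·l/λ = 2π × 0.115 = 41.5°
tan(βl) = 0.885
For an open-ended stub, Z_in = −jZ_0·cot(βl) = −jZ_0/tan(βl)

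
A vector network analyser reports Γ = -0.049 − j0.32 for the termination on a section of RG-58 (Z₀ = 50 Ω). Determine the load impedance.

Z_L ≈ 37.2 − j26.6 Ω

Z_L = Z_0·(1 + Γ)/(1 − Γ) = 50·(0.951 − j0.32)/(1.05 + j0.32)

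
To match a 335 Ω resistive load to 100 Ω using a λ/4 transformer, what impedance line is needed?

Z_qwt ≈ 183 Ω

Z_qwt = √(Z_0·R_L) = √(100 × 335) = √33500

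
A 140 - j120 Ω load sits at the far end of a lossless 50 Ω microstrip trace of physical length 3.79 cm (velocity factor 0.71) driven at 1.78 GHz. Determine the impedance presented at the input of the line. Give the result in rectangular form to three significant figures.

Z_in ≈ 14.4 + j32.3 Ω

λ = v/f = 0.71·c / 1.78 GHz = 0.12 m
βl = 2π·l/λ = 2π × 0.317 = 114°
tan(βl) = tan(114°) = -2.24
Z_in = Z_0·(Z_L + jZ_0·tanβl)/(Z_0 + jZ_L·tanβl)
     = 50·(140 − j232)/(-219 − j314)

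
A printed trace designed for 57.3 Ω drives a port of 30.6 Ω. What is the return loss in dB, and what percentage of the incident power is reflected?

Γ = (30.6 − 57.3)/(30.6 + 57.3) = -0.304
RL = −20·log₁₀(0.304) = 10.3 dB
P_refl/P_inc = |Γ|² = 0.0923

RL ≈ 10.3 dB; 9.23% of incident power reflected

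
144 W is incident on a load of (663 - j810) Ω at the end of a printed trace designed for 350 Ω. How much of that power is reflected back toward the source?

|Γ| = |(313 − j810)/(1013 − j810)| = 0.67
|Γ|² = 0.448
P_refl = |Γ|²·P_inc = 64.5 W, P_del = (1 − |Γ|²)·P_inc = 79.5 W

P_reflected ≈ 64.5 W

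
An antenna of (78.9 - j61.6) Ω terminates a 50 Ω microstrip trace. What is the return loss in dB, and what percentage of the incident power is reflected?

Γ = (28.9 − j61.6)/(128.9 − j61.6), |Γ| = 0.476
RL = −20·log₁₀(0.476) = 6.44 dB
P_refl/P_inc = |Γ|² = 0.227

RL ≈ 6.44 dB; 22.7% of incident power reflected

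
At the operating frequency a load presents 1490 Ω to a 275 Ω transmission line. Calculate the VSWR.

VSWR ≈ 5.42

For a purely resistive load, VSWR = R_L/Z_0 or Z_0/R_L (whichever > 1) = 1490/275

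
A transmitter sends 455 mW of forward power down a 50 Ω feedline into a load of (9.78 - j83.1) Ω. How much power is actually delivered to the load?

P_delivered ≈ 84.9 mW

|Γ| = |(-40.22 − j83.1)/(59.78 − j83.1)| = 0.902
|Γ|² = 0.813
P_refl = |Γ|²·P_inc = 370 mW, P_del = (1 − |Γ|²)·P_inc = 84.9 mW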